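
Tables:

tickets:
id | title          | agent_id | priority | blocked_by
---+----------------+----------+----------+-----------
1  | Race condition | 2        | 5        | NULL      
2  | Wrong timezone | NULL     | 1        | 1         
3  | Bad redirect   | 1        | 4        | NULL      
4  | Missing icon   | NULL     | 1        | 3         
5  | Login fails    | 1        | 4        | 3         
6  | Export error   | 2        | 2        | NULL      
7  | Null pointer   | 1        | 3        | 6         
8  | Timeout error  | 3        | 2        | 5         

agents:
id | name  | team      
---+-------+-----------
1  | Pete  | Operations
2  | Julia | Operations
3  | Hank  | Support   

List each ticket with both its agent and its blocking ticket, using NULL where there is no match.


Two LEFT JOINs from the same base table tickets: one to agents via agent_id, one to tickets itself via blocked_by. Both are LEFT so every ticket is preserved.
Match against agents:
  - ticket 1 (Race condition): agent_id=2 -> matches Julia
  - ticket 2 (Wrong timezone): agent_id=NULL, no match -> kept with NULL
  - ticket 3 (Bad redirect): agent_id=1 -> matches Pete
  - ticket 4 (Missing icon): agent_id=NULL, no match -> kept with NULL
  - ticket 5 (Login fails): agent_id=1 -> matches Pete
  - ticket 6 (Export error): agent_id=2 -> matches Julia
  - ticket 7 (Null pointer): agent_id=1 -> matches Pete
  - ticket 8 (Timeout error): agent_id=3 -> matches Hank
Match against tickets (self):
  - ticket 1 (Race condition): blocked_by=NULL -> NULL
  - ticket 2 (Wrong timezone): blocked_by=1 -> Race condition
  - ticket 3 (Bad redirect): blocked_by=NULL -> NULL
  - ticket 4 (Missing icon): blocked_by=3 -> Bad redirect
  - ticket 5 (Login fails): blocked_by=3 -> Bad redirect
  - ticket 6 (Export error): blocked_by=NULL -> NULL
  - ticket 7 (Null pointer): blocked_by=6 -> Export error
  - ticket 8 (Timeout error): blocked_by=5 -> Login fails

SQL:
SELECT a.title, b.name AS agent, c.title AS blocked_by
FROM tickets a
LEFT JOIN agents b ON a.agent_id = b.id
LEFT JOIN tickets c ON a.blocked_by = c.id

Result:
title          | agent | blocked_by    
---------------+-------+---------------
Race condition | Julia | NULL          
Wrong timezone | NULL  | Race condition
Bad redirect   | Pete  | NULL          
Missing icon   | NULL  | Bad redirect  
Login fails    | Pete  | Bad redirect  
Export error   | Julia | NULL          
Null pointer   | Pete  | Export error  
Timeout error  | Hank  | Login fails   


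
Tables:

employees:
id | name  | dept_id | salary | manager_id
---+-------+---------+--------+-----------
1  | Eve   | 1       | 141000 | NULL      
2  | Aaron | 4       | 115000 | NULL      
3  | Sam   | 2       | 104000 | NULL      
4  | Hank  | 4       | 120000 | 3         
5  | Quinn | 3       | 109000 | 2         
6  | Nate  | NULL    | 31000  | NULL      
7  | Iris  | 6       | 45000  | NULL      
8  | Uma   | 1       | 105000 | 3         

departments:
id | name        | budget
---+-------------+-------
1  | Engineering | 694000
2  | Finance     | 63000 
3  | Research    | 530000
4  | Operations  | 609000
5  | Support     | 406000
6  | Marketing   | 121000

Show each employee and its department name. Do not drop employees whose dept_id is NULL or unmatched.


LEFT JOIN keeps every row from employees (the left table); where dept_id has no match in departments, the department columns become NULL. Walk through each employee:
  - employee 1 (Eve): dept_id=1 -> matches Engineering
  - employee 2 (Aaron): dept_id=4 -> matches Operations
  - employee 3 (Sam): dept_id=2 -> matches Finance
  - employee 4 (Hank): dept_id=4 -> matches Operations
  - employee 5 (Quinn): dept_id=3 -> matches Research
  - employee 6 (Nate): dept_id=NULL, no match -> kept with NULL
  - employee 7 (Iris): dept_id=6 -> matches Marketing
  - employee 8 (Uma): dept_id=1 -> matches Engineering
All 8 rows appear; 1 has NULL department.

SQL:
SELECT a.name, b.name AS department
FROM employees a
LEFT JOIN departments b ON a.dept_id = b.id

Result:
name  | department 
------+------------
Eve   | Engineering
Aaron | Operations 
Sam   | Finance    
Hank  | Operations 
Quinn | Research   
Nate  | NULL       
Iris  | Marketing  
Uma   | Engineering


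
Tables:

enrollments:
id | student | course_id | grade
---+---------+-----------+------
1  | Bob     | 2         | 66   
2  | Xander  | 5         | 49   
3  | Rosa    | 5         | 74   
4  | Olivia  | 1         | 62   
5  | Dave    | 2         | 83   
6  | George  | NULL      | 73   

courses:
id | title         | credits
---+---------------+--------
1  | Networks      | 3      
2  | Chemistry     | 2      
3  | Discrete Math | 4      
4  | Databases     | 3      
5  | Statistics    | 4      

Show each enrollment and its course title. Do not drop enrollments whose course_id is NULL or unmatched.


LEFT JOIN keeps every row from enrollments (the left table); where course_id has no match in courses, the course columns become NULL. Walk through each enrollment:
  - enrollment 1 (Bob): course_id=2 -> matches Chemistry
  - enrollment 2 (Xander): course_id=5 -> matches Statistics
  - enrollment 3 (Rosa): course_id=5 -> matches Statistics
  - enrollment 4 (Olivia): course_id=1 -> matches Networks
  - enrollment 5 (Dave): course_id=2 -> matches Chemistry
  - enrollment 6 (George): course_id=NULL, no match -> kept with NULL
All 6 rows appear; 1 has NULL course.

SQL:
SELECT a.student, b.title AS course
FROM enrollments a
LEFT JOIN courses b ON a.course_id = b.id

Result:
student | course    
--------+-----------
Bob     | Chemistry 
Xander  | Statistics
Rosa    | Statistics
Olivia  | Networks  
Dave    | Chemistry 
George  | NULL      


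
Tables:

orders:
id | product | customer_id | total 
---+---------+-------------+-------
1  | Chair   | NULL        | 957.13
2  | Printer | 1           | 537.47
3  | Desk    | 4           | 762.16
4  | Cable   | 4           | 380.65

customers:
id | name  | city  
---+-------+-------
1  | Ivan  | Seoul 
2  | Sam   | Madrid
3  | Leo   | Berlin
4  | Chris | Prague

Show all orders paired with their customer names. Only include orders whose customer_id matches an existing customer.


INNER JOIN keeps only orders rows whose customer_id matches an id in customers. Walk through each order:
  - order 1 (Chair): customer_id=NULL, no match -> dropped
  - order 2 (Printer): customer_id=1 -> matches Ivan
  - order 3 (Desk): customer_id=4 -> matches Chris
  - order 4 (Cable): customer_id=4 -> matches Chris
So 1 of 4 rows is dropped.

SQL:
SELECT a.product, b.name AS customer
FROM orders a
INNER JOIN customers b ON a.customer_id = b.id

Result:
product | customer
--------+---------
Printer | Ivan    
Desk    | Chris   
Cable   | Chris   


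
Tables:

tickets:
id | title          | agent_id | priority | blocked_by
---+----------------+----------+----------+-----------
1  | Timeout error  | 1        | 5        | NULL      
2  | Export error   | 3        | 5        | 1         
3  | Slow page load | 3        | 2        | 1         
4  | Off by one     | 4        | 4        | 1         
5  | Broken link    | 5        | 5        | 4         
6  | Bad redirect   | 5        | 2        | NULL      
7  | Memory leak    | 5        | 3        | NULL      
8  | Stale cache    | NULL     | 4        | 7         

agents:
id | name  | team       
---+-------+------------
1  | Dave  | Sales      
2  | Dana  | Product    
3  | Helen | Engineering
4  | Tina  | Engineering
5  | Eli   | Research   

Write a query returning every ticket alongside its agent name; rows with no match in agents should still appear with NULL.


LEFT JOIN keeps every row from tickets (the left table); where agent_id has no match in agents, the agent columns become NULL. Walk through each ticket:
  - ticket 1 (Timeout error): agent_id=1 -> matches Dave
  - ticket 2 (Export error): agent_id=3 -> matches Helen
  - ticket 3 (Slow page load): agent_id=3 -> matches Helen
  - ticket 4 (Off by one): agent_id=4 -> matches Tina
  - ticket 5 (Broken link): agent_id=5 -> matches Eli
  - ticket 6 (Bad redirect): agent_id=5 -> matches Eli
  - ticket 7 (Memory leak): agent_id=5 -> matches Eli
  - ticket 8 (Stale cache): agent_id=NULL, no match -> kept with NULL
All 8 rows appear; 1 has NULL agent.

SQL:
SELECT a.title, b.name AS agent
FROM tickets a
LEFT JOIN agents b ON a.agent_id = b.id

Result:
title          | agent
---------------+------
Timeout error  | Dave 
Export error   | Helen
Slow page load | Helen
Off by one     | Tina 
Broken link    | Eli  
Bad redirect   | Eli  
Memory leak    | Eli  
Stale cache    | NULL 


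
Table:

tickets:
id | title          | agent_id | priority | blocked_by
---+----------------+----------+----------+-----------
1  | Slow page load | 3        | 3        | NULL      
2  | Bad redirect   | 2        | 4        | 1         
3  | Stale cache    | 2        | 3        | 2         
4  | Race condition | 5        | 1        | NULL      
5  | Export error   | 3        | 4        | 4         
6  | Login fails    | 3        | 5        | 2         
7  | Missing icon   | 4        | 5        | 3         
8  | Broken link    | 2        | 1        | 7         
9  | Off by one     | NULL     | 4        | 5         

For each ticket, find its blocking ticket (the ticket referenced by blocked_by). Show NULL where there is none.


This is a self-join: tickets is joined to a second copy of itself, matching each row's blocked_by to another row's id. Use LEFT JOIN so rows with blocked_by=NULL are kept.
  - ticket 1 (Slow page load): blocked_by=NULL -> NULL
  - ticket 2 (Bad redirect): blocked_by=1 -> Slow page load
  - ticket 3 (Stale cache): blocked_by=2 -> Bad redirect
  - ticket 4 (Race condition): blocked_by=NULL -> NULL
  - ticket 5 (Export error): blocked_by=4 -> Race condition
  - ticket 6 (Login fails): blocked_by=2 -> Bad redirect
  - ticket 7 (Missing icon): blocked_by=3 -> Stale cache
  - ticket 8 (Broken link): blocked_by=7 -> Missing icon
  - ticket 9 (Off by one): blocked_by=5 -> Export error

SQL:
SELECT a.title AS item, b.title AS blocked_by
FROM tickets a
LEFT JOIN tickets b ON a.blocked_by = b.id

Result:
item           | blocked_by    
---------------+---------------
Slow page load | NULL          
Bad redirect   | Slow page load
Stale cache    | Bad redirect  
Race condition | NULL          
Export error   | Race condition
Login fails    | Bad redirect  
Missing icon   | Stale cache   
Broken link    | Missing icon  
Off by one     | Export error  


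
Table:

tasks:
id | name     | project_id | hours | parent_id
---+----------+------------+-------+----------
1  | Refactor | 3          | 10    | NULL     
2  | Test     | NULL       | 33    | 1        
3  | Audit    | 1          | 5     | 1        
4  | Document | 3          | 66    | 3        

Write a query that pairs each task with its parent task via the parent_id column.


This is a self-join: tasks is joined to a second copy of itself, matching each row's parent_id to another row's id. Use LEFT JOIN so rows with parent_id=NULL are kept.
  - task 1 (Refactor): parent_id=NULL -> NULL
  - task 2 (Test): parent_id=1 -> Refactor
  - task 3 (Audit): parent_id=1 -> Refactor
  - task 4 (Document): parent_id=3 -> Audit

SQL:
SELECT a.name AS item, b.name AS parent
FROM tasks a
LEFT JOIN tasks b ON a.parent_id = b.id

Result:
item     | parent  
---------+---------
Refactor | NULL    
Test     | Refactor
Audit    | Refactor
Document | Audit   


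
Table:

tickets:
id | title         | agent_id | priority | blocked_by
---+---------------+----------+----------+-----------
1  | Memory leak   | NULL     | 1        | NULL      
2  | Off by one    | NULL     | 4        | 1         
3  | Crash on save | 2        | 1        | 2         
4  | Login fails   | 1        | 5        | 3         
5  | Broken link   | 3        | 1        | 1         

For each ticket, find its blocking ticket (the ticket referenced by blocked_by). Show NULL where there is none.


This is a self-join: tickets is joined to a second copy of itself, matching each row's blocked_by to another row's id. Use LEFT JOIN so rows with blocked_by=NULL are kept.
  - ticket 1 (Memory leak): blocked_by=NULL -> NULL
  - ticket 2 (Off by one): blocked_by=1 -> Memory leak
  - ticket 3 (Crash on save): blocked_by=2 -> Off by one
  - ticket 4 (Login fails): blocked_by=3 -> Crash on save
  - ticket 5 (Broken link): blocked_by=1 -> Memory leak

SQL:
SELECT a.title AS item, b.title AS blocked_by
FROM tickets a
LEFT JOIN tickets b ON a.blocked_by = b.id

Result:
item          | blocked_by   
--------------+--------------
Memory leak   | NULL         
Off by one    | Memory leak  
Crash on save | Off by one   
Login fails   | Crash on save
Broken link   | Memory leak  


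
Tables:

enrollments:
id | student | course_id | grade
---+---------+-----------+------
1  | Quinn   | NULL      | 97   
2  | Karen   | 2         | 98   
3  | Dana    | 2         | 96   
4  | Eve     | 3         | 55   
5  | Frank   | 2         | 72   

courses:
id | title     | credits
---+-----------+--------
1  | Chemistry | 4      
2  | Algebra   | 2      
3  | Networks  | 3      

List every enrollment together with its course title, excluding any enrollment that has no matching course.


INNER JOIN keeps only enrollments rows whose course_id matches an id in courses. Walk through each enrollment:
  - enrollment 1 (Quinn): course_id=NULL, no match -> dropped
  - enrollment 2 (Karen): course_id=2 -> matches Algebra
  - enrollment 3 (Dana): course_id=2 -> matches Algebra
  - enrollment 4 (Eve): course_id=3 -> matches Networks
  - enrollment 5 (Frank): course_id=2 -> matches Algebra
So 1 of 5 rows is dropped.

SQL:
SELECT a.student, b.title AS course
FROM enrollments a
INNER JOIN courses b ON a.course_id = b.id

Result:
student | course  
--------+---------
Karen   | Algebra 
Dana    | Algebra 
Eve     | Networks
Frank   | Algebra 


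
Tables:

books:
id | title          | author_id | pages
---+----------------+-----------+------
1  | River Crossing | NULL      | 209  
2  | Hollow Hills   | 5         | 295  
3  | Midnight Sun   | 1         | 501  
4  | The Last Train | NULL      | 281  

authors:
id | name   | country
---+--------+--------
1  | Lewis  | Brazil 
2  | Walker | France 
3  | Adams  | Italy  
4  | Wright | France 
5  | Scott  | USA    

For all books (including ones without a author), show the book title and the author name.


LEFT JOIN keeps every row from books (the left table); where author_id has no match in authors, the author columns become NULL. Walk through each book:
  - book 1 (River Crossing): author_id=NULL, no match -> kept with NULL
  - book 2 (Hollow Hills): author_id=5 -> matches Scott
  - book 3 (Midnight Sun): author_id=1 -> matches Lewis
  - book 4 (The Last Train): author_id=NULL, no match -> kept with NULL
All 4 rows appear; 2 have NULL author.

SQL:
SELECT a.title, b.name AS author
FROM books a
LEFT JOIN authors b ON a.author_id = b.id

Result:
title          | author
---------------+-------
River Crossing | NULL  
Hollow Hills   | Scott 
Midnight Sun   | Lewis 
The Last Train | NULL  


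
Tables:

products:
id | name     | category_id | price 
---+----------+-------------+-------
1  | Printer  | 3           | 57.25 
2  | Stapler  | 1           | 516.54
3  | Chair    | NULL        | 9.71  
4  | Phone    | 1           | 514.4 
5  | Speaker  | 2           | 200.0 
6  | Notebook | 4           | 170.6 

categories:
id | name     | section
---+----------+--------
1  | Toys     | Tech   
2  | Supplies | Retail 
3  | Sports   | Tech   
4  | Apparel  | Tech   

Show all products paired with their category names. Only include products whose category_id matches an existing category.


INNER JOIN keeps only products rows whose category_id matches an id in categories. Walk through each product:
  - product 1 (Printer): category_id=3 -> matches Sports
  - product 2 (Stapler): category_id=1 -> matches Toys
  - product 3 (Chair): category_id=NULL, no match -> dropped
  - product 4 (Phone): category_id=1 -> matches Toys
  - product 5 (Speaker): category_id=2 -> matches Supplies
  - product 6 (Notebook): category_id=4 -> matches Apparel
So 1 of 6 rows is dropped.

SQL:
SELECT a.name, b.name AS category
FROM products a
INNER JOIN categories b ON a.category_id = b.id

Result:
name     | category
---------+---------
Printer  | Sports  
Stapler  | Toys    
Phone    | Toys    
Speaker  | Supplies
Notebook | Apparel 


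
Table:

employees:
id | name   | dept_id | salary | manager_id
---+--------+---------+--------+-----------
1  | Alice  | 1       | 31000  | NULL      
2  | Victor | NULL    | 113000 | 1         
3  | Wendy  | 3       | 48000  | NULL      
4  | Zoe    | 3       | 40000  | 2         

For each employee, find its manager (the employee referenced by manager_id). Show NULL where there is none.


This is a self-join: employees is joined to a second copy of itself, matching each row's manager_id to another row's id. Use LEFT JOIN so rows with manager_id=NULL are kept.
  - employee 1 (Alice): manager_id=NULL -> NULL
  - employee 2 (Victor): manager_id=1 -> Alice
  - employee 3 (Wendy): manager_id=NULL -> NULL
  - employee 4 (Zoe): manager_id=2 -> Victor

SQL:
SELECT a.name AS item, b.name AS manager
FROM employees a
LEFT JOIN employees b ON a.manager_id = b.id

Result:
item   | manager
-------+--------
Alice  | NULL   
Victor | Alice  
Wendy  | NULL   
Zoe    | Victor 


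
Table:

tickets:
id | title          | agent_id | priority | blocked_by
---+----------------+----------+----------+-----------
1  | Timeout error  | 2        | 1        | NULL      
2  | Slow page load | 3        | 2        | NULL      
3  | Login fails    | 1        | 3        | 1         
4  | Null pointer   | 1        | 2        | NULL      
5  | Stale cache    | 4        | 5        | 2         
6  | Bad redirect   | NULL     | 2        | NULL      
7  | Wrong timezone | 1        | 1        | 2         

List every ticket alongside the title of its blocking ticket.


This is a self-join: tickets is joined to a second copy of itself, matching each row's blocked_by to another row's id. Use LEFT JOIN so rows with blocked_by=NULL are kept.
  - ticket 1 (Timeout error): blocked_by=NULL -> NULL
  - ticket 2 (Slow page load): blocked_by=NULL -> NULL
  - ticket 3 (Login fails): blocked_by=1 -> Timeout error
  - ticket 4 (Null pointer): blocked_by=NULL -> NULL
  - ticket 5 (Stale cache): blocked_by=2 -> Slow page load
  - ticket 6 (Bad redirect): blocked_by=NULL -> NULL
  - ticket 7 (Wrong timezone): blocked_by=2 -> Slow page load

SQL:
SELECT a.title AS item, b.title AS blocked_by
FROM tickets a
LEFT JOIN tickets b ON a.blocked_by = b.id

Result:
item           | blocked_by    
---------------+---------------
Timeout error  | NULL          
Slow page load | NULL          
Login fails    | Timeout error 
Null pointer   | NULL          
Stale cache    | Slow page load
Bad redirect   | NULL          
Wrong timezone | Slow page load


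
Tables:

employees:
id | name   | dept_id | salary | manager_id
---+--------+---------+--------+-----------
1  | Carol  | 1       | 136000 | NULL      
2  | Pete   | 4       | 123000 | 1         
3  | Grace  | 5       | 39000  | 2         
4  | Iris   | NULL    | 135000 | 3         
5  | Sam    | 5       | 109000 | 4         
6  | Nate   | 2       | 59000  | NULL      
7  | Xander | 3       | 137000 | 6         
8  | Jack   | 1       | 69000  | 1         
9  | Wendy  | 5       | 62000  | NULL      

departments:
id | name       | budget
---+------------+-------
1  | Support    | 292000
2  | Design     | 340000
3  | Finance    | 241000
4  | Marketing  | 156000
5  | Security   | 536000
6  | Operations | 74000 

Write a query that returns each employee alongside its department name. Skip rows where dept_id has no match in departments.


INNER JOIN keeps only employees rows whose dept_id matches an id in departments. Walk through each employee:
  - employee 1 (Carol): dept_id=1 -> matches Support
  - employee 2 (Pete): dept_id=4 -> matches Marketing
  - employee 3 (Grace): dept_id=5 -> matches Security
  - employee 4 (Iris): dept_id=NULL, no match -> dropped
  - employee 5 (Sam): dept_id=5 -> matches Security
  - employee 6 (Nate): dept_id=2 -> matches Design
  - employee 7 (Xander): dept_id=3 -> matches Finance
  - employee 8 (Jack): dept_id=1 -> matches Support
  - employee 9 (Wendy): dept_id=5 -> matches Security
So 1 of 9 rows is dropped.

SQL:
SELECT a.name, b.name AS department
FROM employees a
INNER JOIN departments b ON a.dept_id = b.id

Result:
name   | department
-------+-----------
Carol  | Support   
Pete   | Marketing 
Grace  | Security  
Sam    | Security  
Nate   | Design    
Xander | Finance   
Jack   | Support   
Wendy  | Security  


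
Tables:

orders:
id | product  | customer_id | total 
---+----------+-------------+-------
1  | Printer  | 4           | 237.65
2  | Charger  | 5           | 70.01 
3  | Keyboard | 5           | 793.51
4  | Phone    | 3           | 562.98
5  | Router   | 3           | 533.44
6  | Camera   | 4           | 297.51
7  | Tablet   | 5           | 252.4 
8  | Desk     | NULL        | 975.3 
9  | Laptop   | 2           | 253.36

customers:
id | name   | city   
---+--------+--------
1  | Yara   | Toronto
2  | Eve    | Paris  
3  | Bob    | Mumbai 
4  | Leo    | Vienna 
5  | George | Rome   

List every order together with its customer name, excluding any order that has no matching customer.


INNER JOIN keeps only orders rows whose customer_id matches an id in customers. Walk through each order:
  - order 1 (Printer): customer_id=4 -> matches Leo
  - order 2 (Charger): customer_id=5 -> matches George
  - order 3 (Keyboard): customer_id=5 -> matches George
  - order 4 (Phone): customer_id=3 -> matches Bob
  - order 5 (Router): customer_id=3 -> matches Bob
  - order 6 (Camera): customer_id=4 -> matches Leo
  - order 7 (Tablet): customer_id=5 -> matches George
  - order 8 (Desk): customer_id=NULL, no match -> dropped
  - order 9 (Laptop): customer_id=2 -> matches Eve
So 1 of 9 rows is dropped.

SQL:
SELECT a.product, b.name AS customer
FROM orders a
INNER JOIN customers b ON a.customer_id = b.id

Result:
product  | customer
---------+---------
Printer  | Leo     
Charger  | George  
Keyboard | George  
Phone    | Bob     
Router   | Bob     
Camera   | Leo     
Tablet   | George  
Laptop   | Eve     


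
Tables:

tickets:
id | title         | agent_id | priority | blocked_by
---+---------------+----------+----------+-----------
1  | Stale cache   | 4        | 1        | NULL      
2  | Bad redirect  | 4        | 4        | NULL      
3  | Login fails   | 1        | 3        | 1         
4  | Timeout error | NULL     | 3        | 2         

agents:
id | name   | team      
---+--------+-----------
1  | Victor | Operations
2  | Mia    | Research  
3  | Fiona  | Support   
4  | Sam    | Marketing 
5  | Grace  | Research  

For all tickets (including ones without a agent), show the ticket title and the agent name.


LEFT JOIN keeps every row from tickets (the left table); where agent_id has no match in agents, the agent columns become NULL. Walk through each ticket:
  - ticket 1 (Stale cache): agent_id=4 -> matches Sam
  - ticket 2 (Bad redirect): agent_id=4 -> matches Sam
  - ticket 3 (Login fails): agent_id=1 -> matches Victor
  - ticket 4 (Timeout error): agent_id=NULL, no match -> kept with NULL
All 4 rows appear; 1 has NULL agent.

SQL:
SELECT a.title, b.name AS agent
FROM tickets a
LEFT JOIN agents b ON a.agent_id = b.id

Result:
title         | agent 
--------------+-------
Stale cache   | Sam   
Bad redirect  | Sam   
Login fails   | Victor
Timeout error | NULL  


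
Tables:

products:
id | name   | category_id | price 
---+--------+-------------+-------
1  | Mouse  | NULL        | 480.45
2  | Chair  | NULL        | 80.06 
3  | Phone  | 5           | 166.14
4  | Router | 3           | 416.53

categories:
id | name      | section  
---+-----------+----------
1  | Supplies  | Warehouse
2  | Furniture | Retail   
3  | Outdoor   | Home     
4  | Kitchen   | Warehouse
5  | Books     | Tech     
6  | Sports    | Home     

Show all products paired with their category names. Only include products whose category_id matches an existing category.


INNER JOIN keeps only products rows whose category_id matches an id in categories. Walk through each product:
  - product 1 (Mouse): category_id=NULL, no match -> dropped
  - product 2 (Chair): category_id=NULL, no match -> dropped
  - product 3 (Phone): category_id=5 -> matches Books
  - product 4 (Router): category_id=3 -> matches Outdoor
So 2 of 4 rows are dropped.

SQL:
SELECT a.name, b.name AS category
FROM products a
INNER JOIN categories b ON a.category_id = b.id

Result:
name   | category
-------+---------
Phone  | Books   
Router | Outdoor 


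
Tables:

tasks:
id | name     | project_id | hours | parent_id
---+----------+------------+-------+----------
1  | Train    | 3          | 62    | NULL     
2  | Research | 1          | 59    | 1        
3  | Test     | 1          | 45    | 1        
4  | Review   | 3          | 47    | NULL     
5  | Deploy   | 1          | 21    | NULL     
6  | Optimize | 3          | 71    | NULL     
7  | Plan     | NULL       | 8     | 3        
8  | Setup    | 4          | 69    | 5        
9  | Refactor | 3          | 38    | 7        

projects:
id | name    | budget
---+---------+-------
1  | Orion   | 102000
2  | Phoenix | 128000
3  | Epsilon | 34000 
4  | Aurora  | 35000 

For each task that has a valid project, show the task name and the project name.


INNER JOIN keeps only tasks rows whose project_id matches an id in projects. Walk through each task:
  - task 1 (Train): project_id=3 -> matches Epsilon
  - task 2 (Research): project_id=1 -> matches Orion
  - task 3 (Test): project_id=1 -> matches Orion
  - task 4 (Review): project_id=3 -> matches Epsilon
  - task 5 (Deploy): project_id=1 -> matches Orion
  - task 6 (Optimize): project_id=3 -> matches Epsilon
  - task 7 (Plan): project_id=NULL, no match -> dropped
  - task 8 (Setup): project_id=4 -> matches Aurora
  - task 9 (Refactor): project_id=3 -> matches Epsilon
So 1 of 9 rows is dropped.

SQL:
SELECT a.name, b.name AS project
FROM tasks a
INNER JOIN projects b ON a.project_id = b.id

Result:
name     | project
---------+--------
Train    | Epsilon
Research | Orion  
Test     | Orion  
Review   | Epsilon
Deploy   | Orion  
Optimize | Epsilon
Setup    | Aurora 
Refactor | Epsilon


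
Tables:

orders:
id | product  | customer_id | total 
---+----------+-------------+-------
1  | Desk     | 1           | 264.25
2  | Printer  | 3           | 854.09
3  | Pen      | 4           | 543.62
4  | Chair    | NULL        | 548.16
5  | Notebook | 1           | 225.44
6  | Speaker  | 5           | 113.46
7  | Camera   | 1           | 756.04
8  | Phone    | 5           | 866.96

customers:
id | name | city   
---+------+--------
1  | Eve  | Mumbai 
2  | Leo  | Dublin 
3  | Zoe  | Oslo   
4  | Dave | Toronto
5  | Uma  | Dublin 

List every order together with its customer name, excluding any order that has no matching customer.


INNER JOIN keeps only orders rows whose customer_id matches an id in customers. Walk through each order:
  - order 1 (Desk): customer_id=1 -> matches Eve
  - order 2 (Printer): customer_id=3 -> matches Zoe
  - order 3 (Pen): customer_id=4 -> matches Dave
  - order 4 (Chair): customer_id=NULL, no match -> dropped
  - order 5 (Notebook): customer_id=1 -> matches Eve
  - order 6 (Speaker): customer_id=5 -> matches Uma
  - order 7 (Camera): customer_id=1 -> matches Eve
  - order 8 (Phone): customer_id=5 -> matches Uma
So 1 of 8 rows is dropped.

SQL:
SELECT a.product, b.name AS customer
FROM orders a
INNER JOIN customers b ON a.customer_id = b.id

Result:
product  | customer
---------+---------
Desk     | Eve     
Printer  | Zoe     
Pen      | Dave    
Notebook | Eve     
Speaker  | Uma     
Camera   | Eve     
Phone    | Uma     


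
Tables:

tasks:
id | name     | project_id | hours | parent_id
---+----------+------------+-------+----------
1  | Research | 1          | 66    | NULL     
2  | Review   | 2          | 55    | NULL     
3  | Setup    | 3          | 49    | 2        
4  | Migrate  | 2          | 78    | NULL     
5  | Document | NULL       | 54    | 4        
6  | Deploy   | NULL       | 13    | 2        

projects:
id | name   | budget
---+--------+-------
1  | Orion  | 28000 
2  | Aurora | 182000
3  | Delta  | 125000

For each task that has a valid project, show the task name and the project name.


INNER JOIN keeps only tasks rows whose project_id matches an id in projects. Walk through each task:
  - task 1 (Research): project_id=1 -> matches Orion
  - task 2 (Review): project_id=2 -> matches Aurora
  - task 3 (Setup): project_id=3 -> matches Delta
  - task 4 (Migrate): project_id=2 -> matches Aurora
  - task 5 (Document): project_id=NULL, no match -> dropped
  - task 6 (Deploy): project_id=NULL, no match -> dropped
So 2 of 6 rows are dropped.

SQL:
SELECT a.name, b.name AS project
FROM tasks a
INNER JOIN projects b ON a.project_id = b.id

Result:
name     | project
---------+--------
Research | Orion  
Review   | Aurora 
Setup    | Delta  
Migrate  | Aurora 


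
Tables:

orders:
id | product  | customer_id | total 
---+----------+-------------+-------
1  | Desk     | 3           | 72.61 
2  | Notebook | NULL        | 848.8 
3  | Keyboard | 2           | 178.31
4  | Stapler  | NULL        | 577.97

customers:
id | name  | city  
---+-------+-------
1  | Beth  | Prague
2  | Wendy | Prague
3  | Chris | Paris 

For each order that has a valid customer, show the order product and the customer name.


INNER JOIN keeps only orders rows whose customer_id matches an id in customers. Walk through each order:
  - order 1 (Desk): customer_id=3 -> matches Chris
  - order 2 (Notebook): customer_id=NULL, no match -> dropped
  - order 3 (Keyboard): customer_id=2 -> matches Wendy
  - order 4 (Stapler): customer_id=NULL, no match -> dropped
So 2 of 4 rows are dropped.

SQL:
SELECT a.product, b.name AS customer
FROM orders a
INNER JOIN customers b ON a.customer_id = b.id

Result:
product  | customer
---------+---------
Desk     | Chris   
Keyboard | Wendy   


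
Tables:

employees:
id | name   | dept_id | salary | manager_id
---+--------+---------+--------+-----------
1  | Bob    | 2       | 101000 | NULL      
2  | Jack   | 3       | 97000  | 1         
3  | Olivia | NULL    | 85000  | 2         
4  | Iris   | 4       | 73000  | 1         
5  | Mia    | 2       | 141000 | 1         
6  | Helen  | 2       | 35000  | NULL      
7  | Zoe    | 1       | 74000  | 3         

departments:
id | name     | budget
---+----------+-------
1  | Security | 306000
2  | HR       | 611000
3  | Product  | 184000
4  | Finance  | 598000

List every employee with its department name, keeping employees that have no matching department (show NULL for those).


LEFT JOIN keeps every row from employees (the left table); where dept_id has no match in departments, the department columns become NULL. Walk through each employee:
  - employee 1 (Bob): dept_id=2 -> matches HR
  - employee 2 (Jack): dept_id=3 -> matches Product
  - employee 3 (Olivia): dept_id=NULL, no match -> kept with NULL
  - employee 4 (Iris): dept_id=4 -> matches Finance
  - employee 5 (Mia): dept_id=2 -> matches HR
  - employee 6 (Helen): dept_id=2 -> matches HR
  - employee 7 (Zoe): dept_id=1 -> matches Security
All 7 rows appear; 1 has NULL department.

SQL:
SELECT a.name, b.name AS department
FROM employees a
LEFT JOIN departments b ON a.dept_id = b.id

Result:
name   | department
-------+-----------
Bob    | HR        
Jack   | Product   
Olivia | NULL      
Iris   | Finance   
Mia    | HR        
Helen  | HR        
Zoe    | Security  


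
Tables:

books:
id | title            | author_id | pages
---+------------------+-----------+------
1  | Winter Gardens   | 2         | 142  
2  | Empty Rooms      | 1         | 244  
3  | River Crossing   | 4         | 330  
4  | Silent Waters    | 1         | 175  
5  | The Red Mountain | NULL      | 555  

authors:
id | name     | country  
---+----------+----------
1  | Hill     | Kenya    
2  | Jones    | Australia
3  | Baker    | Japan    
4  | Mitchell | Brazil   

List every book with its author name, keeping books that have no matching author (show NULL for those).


LEFT JOIN keeps every row from books (the left table); where author_id has no match in authors, the author columns become NULL. Walk through each book:
  - book 1 (Winter Gardens): author_id=2 -> matches Jones
  - book 2 (Empty Rooms): author_id=1 -> matches Hill
  - book 3 (River Crossing): author_id=4 -> matches Mitchell
  - book 4 (Silent Waters): author_id=1 -> matches Hill
  - book 5 (The Red Mountain): author_id=NULL, no match -> kept with NULL
All 5 rows appear; 1 has NULL author.

SQL:
SELECT a.title, b.name AS author
FROM books a
LEFT JOIN authors b ON a.author_id = b.id

Result:
title            | author  
-----------------+---------
Winter Gardens   | Jones   
Empty Rooms      | Hill    
River Crossing   | Mitchell
Silent Waters    | Hill    
The Red Mountain | NULL    


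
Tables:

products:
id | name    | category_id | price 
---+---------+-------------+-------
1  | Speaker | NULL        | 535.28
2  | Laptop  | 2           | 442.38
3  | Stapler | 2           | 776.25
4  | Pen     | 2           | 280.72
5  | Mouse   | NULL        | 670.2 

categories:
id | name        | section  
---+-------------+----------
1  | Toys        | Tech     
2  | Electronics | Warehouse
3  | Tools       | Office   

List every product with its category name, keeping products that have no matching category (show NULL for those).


LEFT JOIN keeps every row from products (the left table); where category_id has no match in categories, the category columns become NULL. Walk through each product:
  - product 1 (Speaker): category_id=NULL, no match -> kept with NULL
  - product 2 (Laptop): category_id=2 -> matches Electronics
  - product 3 (Stapler): category_id=2 -> matches Electronics
  - product 4 (Pen): category_id=2 -> matches Electronics
  - product 5 (Mouse): category_id=NULL, no match -> kept with NULL
All 5 rows appear; 2 have NULL category.

SQL:
SELECT a.name, b.name AS category
FROM products a
LEFT JOIN categories b ON a.category_id = b.id

Result:
name    | category   
--------+------------
Speaker | NULL       
Laptop  | Electronics
Stapler | Electronics
Pen     | Electronics
Mouse   | NULL       


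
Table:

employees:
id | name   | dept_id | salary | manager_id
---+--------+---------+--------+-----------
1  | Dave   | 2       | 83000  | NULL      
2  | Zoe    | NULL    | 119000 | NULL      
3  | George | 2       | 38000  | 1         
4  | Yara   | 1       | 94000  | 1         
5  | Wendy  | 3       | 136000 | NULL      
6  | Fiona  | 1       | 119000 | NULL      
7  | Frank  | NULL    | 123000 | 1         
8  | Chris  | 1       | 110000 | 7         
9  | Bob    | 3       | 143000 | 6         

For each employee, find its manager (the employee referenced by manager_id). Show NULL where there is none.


This is a self-join: employees is joined to a second copy of itself, matching each row's manager_id to another row's id. Use LEFT JOIN so rows with manager_id=NULL are kept.
  - employee 1 (Dave): manager_id=NULL -> NULL
  - employee 2 (Zoe): manager_id=NULL -> NULL
  - employee 3 (George): manager_id=1 -> Dave
  - employee 4 (Yara): manager_id=1 -> Dave
  - employee 5 (Wendy): manager_id=NULL -> NULL
  - employee 6 (Fiona): manager_id=NULL -> NULL
  - employee 7 (Frank): manager_id=1 -> Dave
  - employee 8 (Chris): manager_id=7 -> Frank
  - employee 9 (Bob): manager_id=6 -> Fiona

SQL:
SELECT a.name AS item, b.name AS manager
FROM employees a
LEFT JOIN employees b ON a.manager_id = b.id

Result:
item   | manager
-------+--------
Dave   | NULL   
Zoe    | NULL   
George | Dave   
Yara   | Dave   
Wendy  | NULL   
Fiona  | NULL   
Frank  | Dave   
Chris  | Frank  
Bob    | Fiona  


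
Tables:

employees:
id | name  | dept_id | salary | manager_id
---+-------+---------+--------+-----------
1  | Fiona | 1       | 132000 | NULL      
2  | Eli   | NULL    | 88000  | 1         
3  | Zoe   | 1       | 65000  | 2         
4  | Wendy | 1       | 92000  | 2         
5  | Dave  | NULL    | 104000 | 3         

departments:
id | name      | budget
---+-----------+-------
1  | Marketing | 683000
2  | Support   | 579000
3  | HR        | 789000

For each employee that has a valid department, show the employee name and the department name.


INNER JOIN keeps only employees rows whose dept_id matches an id in departments. Walk through each employee:
  - employee 1 (Fiona): dept_id=1 -> matches Marketing
  - employee 2 (Eli): dept_id=NULL, no match -> dropped
  - employee 3 (Zoe): dept_id=1 -> matches Marketing
  - employee 4 (Wendy): dept_id=1 -> matches Marketing
  - employee 5 (Dave): dept_id=NULL, no match -> dropped
So 2 of 5 rows are dropped.

SQL:
SELECT a.name, b.name AS department
FROM employees a
INNER JOIN departments b ON a.dept_id = b.id

Result:
name  | department
------+-----------
Fiona | Marketing 
Zoe   | Marketing 
Wendy | Marketing 


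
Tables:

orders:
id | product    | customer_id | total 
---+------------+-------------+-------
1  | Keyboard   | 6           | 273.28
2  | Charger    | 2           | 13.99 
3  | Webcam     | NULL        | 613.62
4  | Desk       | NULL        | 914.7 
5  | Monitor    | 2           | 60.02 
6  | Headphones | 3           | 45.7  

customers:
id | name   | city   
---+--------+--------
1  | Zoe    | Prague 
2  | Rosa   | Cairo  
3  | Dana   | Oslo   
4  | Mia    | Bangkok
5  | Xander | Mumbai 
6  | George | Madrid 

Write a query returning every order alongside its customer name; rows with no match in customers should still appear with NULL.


LEFT JOIN keeps every row from orders (the left table); where customer_id has no match in customers, the customer columns become NULL. Walk through each order:
  - order 1 (Keyboard): customer_id=6 -> matches George
  - order 2 (Charger): customer_id=2 -> matches Rosa
  - order 3 (Webcam): customer_id=NULL, no match -> kept with NULL
  - order 4 (Desk): customer_id=NULL, no match -> kept with NULL
  - order 5 (Monitor): customer_id=2 -> matches Rosa
  - order 6 (Headphones): customer_id=3 -> matches Dana
All 6 rows appear; 2 have NULL customer.

SQL:
SELECT a.product, b.name AS customer
FROM orders a
LEFT JOIN customers b ON a.customer_id = b.id

Result:
product    | customer
-----------+---------
Keyboard   | George  
Charger    | Rosa    
Webcam     | NULL    
Desk       | NULL    
Monitor    | Rosa    
Headphones | Dana    


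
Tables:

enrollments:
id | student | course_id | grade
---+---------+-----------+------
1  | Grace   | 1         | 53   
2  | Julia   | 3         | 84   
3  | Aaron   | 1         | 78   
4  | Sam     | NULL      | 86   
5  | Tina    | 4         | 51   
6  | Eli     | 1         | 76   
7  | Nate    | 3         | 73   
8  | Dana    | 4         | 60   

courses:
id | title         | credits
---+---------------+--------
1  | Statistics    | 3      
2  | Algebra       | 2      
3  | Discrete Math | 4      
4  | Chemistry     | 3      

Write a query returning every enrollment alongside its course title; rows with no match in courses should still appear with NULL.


LEFT JOIN keeps every row from enrollments (the left table); where course_id has no match in courses, the course columns become NULL. Walk through each enrollment:
  - enrollment 1 (Grace): course_id=1 -> matches Statistics
  - enrollment 2 (Julia): course_id=3 -> matches Discrete Math
  - enrollment 3 (Aaron): course_id=1 -> matches Statistics
  - enrollment 4 (Sam): course_id=NULL, no match -> kept with NULL
  - enrollment 5 (Tina): course_id=4 -> matches Chemistry
  - enrollment 6 (Eli): course_id=1 -> matches Statistics
  - enrollment 7 (Nate): course_id=3 -> matches Discrete Math
  - enrollment 8 (Dana): course_id=4 -> matches Chemistry
All 8 rows appear; 1 has NULL course.

SQL:
SELECT a.student, b.title AS course
FROM enrollments a
LEFT JOIN courses b ON a.course_id = b.id

Result:
student | course       
--------+--------------
Grace   | Statistics   
Julia   | Discrete Math
Aaron   | Statistics   
Sam     | NULL         
Tina    | Chemistry    
Eli     | Statistics   
Nate    | Discrete Math
Dana    | Chemistry    


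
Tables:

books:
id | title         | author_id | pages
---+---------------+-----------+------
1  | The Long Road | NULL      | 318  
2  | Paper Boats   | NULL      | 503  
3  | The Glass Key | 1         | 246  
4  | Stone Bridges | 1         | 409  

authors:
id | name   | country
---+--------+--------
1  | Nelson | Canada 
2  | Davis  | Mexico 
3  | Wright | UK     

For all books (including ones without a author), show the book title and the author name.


LEFT JOIN keeps every row from books (the left table); where author_id has no match in authors, the author columns become NULL. Walk through each book:
  - book 1 (The Long Road): author_id=NULL, no match -> kept with NULL
  - book 2 (Paper Boats): author_id=NULL, no match -> kept with NULL
  - book 3 (The Glass Key): author_id=1 -> matches Nelson
  - book 4 (Stone Bridges): author_id=1 -> matches Nelson
All 4 rows appear; 2 have NULL author.

SQL:
SELECT a.title, b.name AS author
FROM books a
LEFT JOIN authors b ON a.author_id = b.id

Result:
title         | author
--------------+-------
The Long Road | NULL  
Paper Boats   | NULL  
The Glass Key | Nelson
Stone Bridges | Nelson
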